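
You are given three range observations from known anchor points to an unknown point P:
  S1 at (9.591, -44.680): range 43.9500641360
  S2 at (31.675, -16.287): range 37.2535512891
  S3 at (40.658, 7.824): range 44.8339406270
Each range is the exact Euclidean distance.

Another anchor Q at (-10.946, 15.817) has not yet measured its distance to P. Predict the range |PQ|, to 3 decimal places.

eq1: (x − 9.591)² + (y + 44.680)² = 43.9500641360²
eq2: (x − 31.675)² + (y + 16.287)² = 37.2535512891²
eq3: (x − 40.658)² + (y − 7.824)² = 44.8339406270²
eq3−eq2, eq3−eq1 (x²,y² cancel):
  -17.966·x − 48.222·y = 176.539202
  -62.134·x − 105.008·y = 452.475836
det = -17.966·-105.008 − -48.222·-62.134 = -1109.652020
x = (176.539202·-105.008 − -48.222·452.475836) / -1109.652020 = -2.957018
y = (-17.966·452.475836 − 176.539202·-62.134) / -1109.652020 = -2.559276
|P − Q| = √((-2.957018 − -10.946)² + (-2.559276 − 15.817)²) = 20.037748

20.038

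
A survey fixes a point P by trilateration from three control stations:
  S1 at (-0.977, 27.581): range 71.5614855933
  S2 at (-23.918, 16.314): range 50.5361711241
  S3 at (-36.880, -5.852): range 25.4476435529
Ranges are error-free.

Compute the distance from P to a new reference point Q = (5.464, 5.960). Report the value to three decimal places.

60.394

eq1: (x + 0.977)² + (y − 27.581)² = 71.5614855933²
eq2: (x + 23.918)² + (y − 16.314)² = 50.5361711241²
eq3: (x + 36.880)² + (y + 5.852)² = 25.4476435529²
eq1−eq2, eq1−eq3 (x²,y² cancel):
  -45.882·x − 22.534·y = 2643.692858
  -71.806·x − 66.866·y = 5106.177872
det = -45.882·-66.866 − -22.534·-71.806 = 1449.869408
x = (2643.692858·-66.866 − -22.534·5106.177872) / 1449.869408 = -42.562836
y = (-45.882·5106.177872 − 2643.692858·-71.806) / 1449.869408 = -30.656998
|P − Q| = √((-42.562836 − 5.464)² + (-30.656998 − 5.960)²) = 60.393556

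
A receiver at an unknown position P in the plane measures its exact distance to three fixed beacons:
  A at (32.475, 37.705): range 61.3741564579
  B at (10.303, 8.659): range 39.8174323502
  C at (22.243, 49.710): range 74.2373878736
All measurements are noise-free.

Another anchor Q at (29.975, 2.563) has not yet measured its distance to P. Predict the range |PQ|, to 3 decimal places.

eq1: (x − 32.475)² + (y − 37.705)² = 61.3741564579²
eq2: (x − 10.303)² + (y − 8.659)² = 39.8174323502²
eq3: (x − 22.243)² + (y − 49.710)² = 74.2373878736²
eq2−eq3, eq2−eq1 (x²,y² cancel):
  23.880·x + 82.102·y = -1141.056780
  44.344·x + 58.092·y = 113.803398
det = 23.880·58.092 − 82.102·44.344 = -2253.494128
x = (-1141.056780·58.092 − 82.102·113.803398) / -2253.494128 = 33.561107
y = (23.880·113.803398 − -1141.056780·44.344) / -2253.494128 = -23.659546
|P − Q| = √((33.561107 − 29.975)² + (-23.659546 − 2.563)²) = 26.466622

26.467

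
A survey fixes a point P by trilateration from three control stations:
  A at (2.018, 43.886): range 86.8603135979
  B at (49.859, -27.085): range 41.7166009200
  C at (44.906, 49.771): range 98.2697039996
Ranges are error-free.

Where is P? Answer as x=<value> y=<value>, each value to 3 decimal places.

eq1: (x − 2.018)² + (y − 43.886)² = 86.8603135979²
eq2: (x − 49.859)² + (y + 27.085)² = 41.7166009200²
eq3: (x − 44.906)² + (y − 49.771)² = 98.2697039996²
eq3−eq1, eq3−eq2 (x²,y² cancel):
  -85.776·x − 11.770·y = -451.427311
  9.906·x − 153.712·y = 6642.475761
det = -85.776·-153.712 − -11.770·9.906 = 13301.394132
x = (-451.427311·-153.712 − -11.770·6642.475761) / 13301.394132 = 11.094456
y = (-85.776·6642.475761 − -451.427311·9.906) / 13301.394132 = -42.498790

x=11.094 y=-42.499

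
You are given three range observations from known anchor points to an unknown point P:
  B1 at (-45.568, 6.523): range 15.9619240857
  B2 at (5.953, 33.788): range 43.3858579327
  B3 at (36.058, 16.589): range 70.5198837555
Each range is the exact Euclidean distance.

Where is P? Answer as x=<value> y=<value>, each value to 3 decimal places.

x=-34.448 y=17.974

eq1: (x + 45.568)² + (y − 6.523)² = 15.9619240857²
eq2: (x − 5.953)² + (y − 33.788)² = 43.3858579327²
eq3: (x − 36.058)² + (y − 16.589)² = 70.5198837555²
eq2−eq3, eq2−eq1 (x²,y² cancel):
  60.210·x − 34.398·y = -2692.414204
  -103.042·x − 54.530·y = 2569.474648
det = 60.210·-54.530 − -34.398·-103.042 = -6827.690016
x = (-2692.414204·-54.530 − -34.398·2569.474648) / -6827.690016 = -34.448274
y = (60.210·2569.474648 − -2692.414204·-103.042) / -6827.690016 = 17.974407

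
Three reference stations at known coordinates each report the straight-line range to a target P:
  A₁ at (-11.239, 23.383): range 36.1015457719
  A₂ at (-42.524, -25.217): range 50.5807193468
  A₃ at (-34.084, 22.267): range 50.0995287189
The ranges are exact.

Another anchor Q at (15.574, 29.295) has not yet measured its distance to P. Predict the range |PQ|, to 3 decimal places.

39.375

eq1: (x + 11.239)² + (y − 23.383)² = 36.1015457719²
eq2: (x + 42.524)² + (y + 25.217)² = 50.5807193468²
eq3: (x + 34.084)² + (y − 22.267)² = 50.0995287189²
eq2−eq1, eq2−eq3 (x²,y² cancel):
  62.570·x + 97.200·y = -516.020292
  16.880·x + 94.968·y = -738.202928
det = 62.570·94.968 − 97.200·16.880 = 4301.411760
x = (-516.020292·94.968 − 97.200·-738.202928) / 4301.411760 = 5.288475
y = (62.570·-738.202928 − -516.020292·16.880) / 4301.411760 = -8.713171
|P − Q| = √((5.288475 − 15.574)² + (-8.713171 − 29.295)²) = 39.375285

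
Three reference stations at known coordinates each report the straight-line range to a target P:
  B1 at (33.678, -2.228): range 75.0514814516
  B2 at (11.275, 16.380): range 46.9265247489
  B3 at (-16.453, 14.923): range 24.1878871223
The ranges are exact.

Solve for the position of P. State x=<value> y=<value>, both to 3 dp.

eq1: (x − 33.678)² + (y + 2.228)² = 75.0514814516²
eq2: (x − 11.275)² + (y − 16.380)² = 46.9265247489²
eq3: (x + 16.453)² + (y − 14.923)² = 24.1878871223²
eq2−eq1, eq2−eq3 (x²,y² cancel):
  44.806·x − 37.216·y = -2686.884500
  -55.456·x − 2.914·y = 1715.011955
det = 44.806·-2.914 − -37.216·-55.456 = -2194.415180
x = (-2686.884500·-2.914 − -37.216·1715.011955) / -2194.415180 = -32.653559
y = (44.806·1715.011955 − -2686.884500·-55.456) / -2194.415180 = 32.883951

x=-32.654 y=32.884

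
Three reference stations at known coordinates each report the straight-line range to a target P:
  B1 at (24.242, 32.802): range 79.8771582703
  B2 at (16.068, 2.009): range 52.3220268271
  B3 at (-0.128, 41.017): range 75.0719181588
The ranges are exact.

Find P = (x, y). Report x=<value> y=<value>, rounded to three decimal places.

x=-25.635 y=-29.589

eq1: (x − 24.242)² + (y − 32.802)² = 79.8771582703²
eq2: (x − 16.068)² + (y − 2.009)² = 52.3220268271²
eq3: (x + 0.128)² + (y − 41.017)² = 75.0719181588²
eq1−eq3, eq1−eq2 (x²,y² cancel):
  -48.740·x + 16.430·y = 763.332422
  -16.348·x − 61.586·y = 2241.336859
det = -48.740·-61.586 − 16.430·-16.348 = 3270.299280
x = (763.332422·-61.586 − 16.430·2241.336859) / 3270.299280 = -25.635499
y = (-48.740·2241.336859 − 763.332422·-16.348) / 3270.299280 = -29.588668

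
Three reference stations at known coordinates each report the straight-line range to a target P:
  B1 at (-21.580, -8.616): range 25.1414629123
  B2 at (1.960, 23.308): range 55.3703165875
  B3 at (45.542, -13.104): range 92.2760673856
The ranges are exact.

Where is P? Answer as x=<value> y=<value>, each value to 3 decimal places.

eq1: (x + 21.580)² + (y + 8.616)² = 25.1414629123²
eq2: (x − 1.960)² + (y − 23.308)² = 55.3703165875²
eq3: (x − 45.542)² + (y + 13.104)² = 92.2760673856²
eq2−eq1, eq2−eq3 (x²,y² cancel):
  -47.080·x − 63.848·y = 2426.606194
  87.164·x − 72.824·y = -3750.316537
det = -47.080·-72.824 − -63.848·87.164 = 8993.800992
x = (2426.606194·-72.824 − -63.848·-3750.316537) / 8993.800992 = -46.272469
y = (-47.080·-3750.316537 − 2426.606194·87.164) / 8993.800992 = -3.885765

x=-46.272 y=-3.886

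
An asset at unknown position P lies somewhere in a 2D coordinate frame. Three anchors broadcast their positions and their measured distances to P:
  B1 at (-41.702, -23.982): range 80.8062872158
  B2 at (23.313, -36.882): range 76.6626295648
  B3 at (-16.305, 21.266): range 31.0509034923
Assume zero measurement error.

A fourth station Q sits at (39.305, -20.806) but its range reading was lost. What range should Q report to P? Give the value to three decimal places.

66.396

eq1: (x + 41.702)² + (y + 23.982)² = 80.8062872158²
eq2: (x − 23.313)² + (y + 36.882)² = 76.6626295648²
eq3: (x + 16.305)² + (y − 21.266)² = 31.0509034923²
eq2−eq3, eq2−eq1 (x²,y² cancel):
  -79.236·x + 116.296·y = 3727.318052
  -130.030·x + 25.800·y = -242.082047
det = -79.236·25.800 − 116.296·-130.030 = 13077.680080
x = (3727.318052·25.800 − 116.296·-242.082047) / 13077.680080 = 9.506119
y = (-79.236·-242.082047 − 3727.318052·-130.030) / 13077.680080 = 38.527076
|P − Q| = √((9.506119 − 39.305)² + (38.527076 − -20.806)²) = 66.395687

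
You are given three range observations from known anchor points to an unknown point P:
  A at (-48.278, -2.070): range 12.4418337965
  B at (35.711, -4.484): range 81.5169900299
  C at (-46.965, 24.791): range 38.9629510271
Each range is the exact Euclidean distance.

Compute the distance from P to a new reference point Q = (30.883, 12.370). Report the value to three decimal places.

80.598

eq1: (x + 48.278)² + (y + 2.070)² = 12.4418337965²
eq2: (x − 35.711)² + (y + 4.484)² = 81.5169900299²
eq3: (x + 46.965)² + (y − 24.791)² = 38.9629510271²
eq2−eq1, eq2−eq3 (x²,y² cancel):
  -167.978·x + 4.828·y = 7529.888842
  -165.352·x + 58.550·y = 6651.831240
det = -167.978·58.550 − 4.828·-165.352 = -9036.792444
x = (7529.888842·58.550 − 4.828·6651.831240) / -9036.792444 = -45.232858
y = (-167.978·6651.831240 − 7529.888842·-165.352) / -9036.792444 = -14.133430
|P − Q| = √((-45.232858 − 30.883)² + (-14.133430 − 12.370)²) = 80.598112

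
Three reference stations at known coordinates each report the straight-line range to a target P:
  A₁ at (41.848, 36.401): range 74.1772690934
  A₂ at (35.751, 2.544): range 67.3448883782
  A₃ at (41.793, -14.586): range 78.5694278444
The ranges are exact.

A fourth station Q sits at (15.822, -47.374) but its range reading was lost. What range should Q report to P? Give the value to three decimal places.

79.418

eq1: (x − 41.848)² + (y − 36.401)² = 74.1772690934²
eq2: (x − 35.751)² + (y − 2.544)² = 67.3448883782²
eq3: (x − 41.793)² + (y + 14.586)² = 78.5694278444²
eq2−eq3, eq2−eq1 (x²,y² cancel):
  12.084·x − 34.260·y = -963.020693
  12.194·x + 67.714·y = 824.748709
det = 12.084·67.714 − -34.260·12.194 = 1236.022416
x = (-963.020693·67.714 − -34.260·824.748709) / 1236.022416 = -29.897591
y = (12.084·824.748709 − -963.020693·12.194) / 1236.022416 = 17.563871
|P − Q| = √((-29.897591 − 15.822)² + (17.563871 − -47.374)²) = 79.417933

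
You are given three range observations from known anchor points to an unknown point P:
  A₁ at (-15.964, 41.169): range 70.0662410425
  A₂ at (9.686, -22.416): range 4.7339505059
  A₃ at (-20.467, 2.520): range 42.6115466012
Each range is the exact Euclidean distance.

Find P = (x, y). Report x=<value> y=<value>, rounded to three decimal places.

x=14.399 y=-21.976

eq1: (x + 15.964)² + (y − 41.169)² = 70.0662410425²
eq2: (x − 9.686)² + (y + 22.416)² = 4.7339505059²
eq3: (x + 20.467)² + (y − 2.520)² = 42.6115466012²
eq3−eq2, eq3−eq1 (x²,y² cancel):
  60.306·x − 49.872·y = 1964.380779
  9.006·x + 77.298·y = -1569.046862
det = 60.306·77.298 − -49.872·9.006 = 5110.680420
x = (1964.380779·77.298 − -49.872·-1569.046862) / 5110.680420 = 14.399492
y = (60.306·-1569.046862 − 1964.380779·9.006) / 5110.680420 = -21.976360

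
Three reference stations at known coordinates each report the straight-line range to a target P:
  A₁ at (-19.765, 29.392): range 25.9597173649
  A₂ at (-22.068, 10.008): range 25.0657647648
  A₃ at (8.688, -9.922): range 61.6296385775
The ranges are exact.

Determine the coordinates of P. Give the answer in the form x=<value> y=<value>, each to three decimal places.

x=-44.437 y=21.318

eq1: (x + 19.765)² + (y − 29.392)² = 25.9597173649²
eq2: (x + 22.068)² + (y − 10.008)² = 25.0657647648²
eq3: (x − 8.688)² + (y + 9.922)² = 61.6296385775²
eq3−eq1, eq3−eq2 (x²,y² cancel):
  -56.906·x + 78.628·y = 4204.922887
  -61.512·x + 39.860·y = 3583.149048
det = -56.906·39.860 − 78.628·-61.512 = 2568.292376
x = (4204.922887·39.860 − 78.628·3583.149048) / 2568.292376 = -44.437159
y = (-56.906·3583.149048 − 4204.922887·-61.512) / 2568.292376 = 21.317875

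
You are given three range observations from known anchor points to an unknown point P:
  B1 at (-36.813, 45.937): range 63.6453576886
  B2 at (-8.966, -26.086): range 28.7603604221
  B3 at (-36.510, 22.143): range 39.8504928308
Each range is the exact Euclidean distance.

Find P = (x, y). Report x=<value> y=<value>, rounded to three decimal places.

eq1: (x + 36.813)² + (y − 45.937)² = 63.6453576886²
eq2: (x + 8.966)² + (y + 26.086)² = 28.7603604221²
eq3: (x + 36.510)² + (y − 22.143)² = 39.8504928308²
eq1−eq2, eq1−eq3 (x²,y² cancel):
  55.694·x − 144.046·y = 519.036838
  0.606·x − 47.588·y = 820.557387
det = 55.694·-47.588 − -144.046·0.606 = -2563.074196
x = (519.036838·-47.588 − -144.046·820.557387) / -2563.074196 = -36.478883
y = (55.694·820.557387 − 519.036838·0.606) / -2563.074196 = -17.707481

x=-36.479 y=-17.707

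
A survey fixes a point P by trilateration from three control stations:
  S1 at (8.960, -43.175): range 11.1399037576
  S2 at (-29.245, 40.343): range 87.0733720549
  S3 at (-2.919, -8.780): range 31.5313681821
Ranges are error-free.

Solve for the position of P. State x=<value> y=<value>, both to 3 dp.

x=15.647 y=-34.266

eq1: (x − 8.960)² + (y + 43.175)² = 11.1399037576²
eq2: (x + 29.245)² + (y − 40.343)² = 87.0733720549²
eq3: (x + 2.919)² + (y + 8.780)² = 31.5313681821²
eq3−eq1, eq3−eq2 (x²,y² cancel):
  23.758·x − 68.790·y = 2728.882988
  -52.652·x + 98.246·y = -4190.326229
det = 23.758·98.246 − -68.790·-52.652 = -1287.802612
x = (2728.882988·98.246 − -68.790·-4190.326229) / -1287.802612 = 15.647354
y = (23.758·-4190.326229 − 2728.882988·-52.652) / -1287.802612 = -34.265637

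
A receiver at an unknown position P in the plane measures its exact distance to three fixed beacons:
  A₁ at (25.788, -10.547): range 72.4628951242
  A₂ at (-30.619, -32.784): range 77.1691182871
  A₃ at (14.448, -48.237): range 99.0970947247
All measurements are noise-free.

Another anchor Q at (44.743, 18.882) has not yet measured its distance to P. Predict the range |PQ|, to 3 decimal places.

71.301

eq1: (x − 25.788)² + (y + 10.547)² = 72.4628951242²
eq2: (x + 30.619)² + (y + 32.784)² = 77.1691182871²
eq3: (x − 14.448)² + (y + 48.237)² = 99.0970947247²
eq1−eq3, eq1−eq2 (x²,y² cancel):
  -22.680·x − 75.380·y = -2810.070293
  -112.814·x − 44.474·y = 531.852017
det = -22.680·-44.474 − -75.380·-112.814 = -7495.249000
x = (-2810.070293·-44.474 − -75.380·531.852017) / -7495.249000 = -22.022760
y = (-22.680·531.852017 − -2810.070293·-112.814) / -7495.249000 = 43.904835
|P − Q| = √((-22.022760 − 44.743)² + (43.904835 − 18.882)²) = 71.300835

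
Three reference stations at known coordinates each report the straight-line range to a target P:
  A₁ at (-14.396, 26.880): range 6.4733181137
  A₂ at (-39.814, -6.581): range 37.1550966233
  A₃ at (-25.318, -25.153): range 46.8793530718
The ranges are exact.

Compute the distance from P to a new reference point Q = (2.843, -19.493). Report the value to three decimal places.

43.419

eq1: (x + 14.396)² + (y − 26.880)² = 6.4733181137²
eq2: (x + 39.814)² + (y + 6.581)² = 37.1550966233²
eq3: (x + 25.318)² + (y + 25.153)² = 46.8793530718²
eq3−eq2, eq3−eq1 (x²,y² cancel):
  -28.992·x + 37.144·y = 1171.962163
  21.844·x + 104.066·y = 1811.874580
det = -28.992·104.066 − 37.144·21.844 = -3828.455008
x = (1171.962163·104.066 − 37.144·1811.874580) / -3828.455008 = -14.277599
y = (-28.992·1811.874580 − 1171.962163·21.844) / -3828.455008 = 20.407765
|P − Q| = √((-14.277599 − 2.843)² + (20.407765 − -19.493)²) = 43.418728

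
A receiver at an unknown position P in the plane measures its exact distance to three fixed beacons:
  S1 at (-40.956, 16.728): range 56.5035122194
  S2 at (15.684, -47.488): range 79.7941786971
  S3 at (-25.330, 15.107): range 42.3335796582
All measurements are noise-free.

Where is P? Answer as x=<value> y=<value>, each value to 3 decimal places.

eq1: (x + 40.956)² + (y − 16.728)² = 56.5035122194²
eq2: (x − 15.684)² + (y + 47.488)² = 79.7941786971²
eq3: (x + 25.330)² + (y − 15.107)² = 42.3335796582²
eq2−eq3, eq2−eq1 (x²,y² cancel):
  -82.028·x + 125.190·y = 2943.711336
  -113.280·x + 128.432·y = 2630.585981
det = -82.028·128.432 − 125.190·-113.280 = 3646.503104
x = (2943.711336·128.432 − 125.190·2630.585981) / 3646.503104 = 13.367238
y = (-82.028·2630.585981 − 2943.711336·-113.280) / 3646.503104 = 32.272539

x=13.367 y=32.273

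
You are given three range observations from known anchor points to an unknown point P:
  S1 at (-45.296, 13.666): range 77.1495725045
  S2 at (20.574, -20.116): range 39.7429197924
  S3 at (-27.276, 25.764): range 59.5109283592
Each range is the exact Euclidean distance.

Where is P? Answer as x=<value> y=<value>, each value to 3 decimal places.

eq1: (x + 45.296)² + (y − 13.666)² = 77.1495725045²
eq2: (x − 20.574)² + (y + 20.116)² = 39.7429197924²
eq3: (x + 27.276)² + (y − 25.764)² = 59.5109283592²
eq2−eq3, eq2−eq1 (x²,y² cancel):
  -95.700·x + 91.760·y = -1382.229981
  -131.740·x + 67.564·y = -2962.012624
det = -95.700·67.564 − 91.760·-131.740 = 5622.587600
x = (-1382.229981·67.564 − 91.760·-2962.012624) / 5622.587600 = 31.730104
y = (-95.700·-2962.012624 − -1382.229981·-131.740) / 5622.587600 = 18.029000

x=31.730 y=18.029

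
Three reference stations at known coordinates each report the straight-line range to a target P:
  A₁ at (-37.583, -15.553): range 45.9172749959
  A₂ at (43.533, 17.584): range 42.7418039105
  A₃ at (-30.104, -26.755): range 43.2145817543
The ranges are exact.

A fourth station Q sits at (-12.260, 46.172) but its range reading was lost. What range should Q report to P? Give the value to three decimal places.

54.333

eq1: (x + 37.583)² + (y + 15.553)² = 45.9172749959²
eq2: (x − 43.533)² + (y − 17.584)² = 42.7418039105²
eq3: (x + 30.104)² + (y + 26.755)² = 43.2145817543²
eq1−eq2, eq1−eq3 (x²,y² cancel):
  162.232·x + 66.274·y = 831.475789
  14.958·x − 22.404·y = 208.599210
det = 162.232·-22.404 − 66.274·14.958 = -4625.972220
x = (831.475789·-22.404 − 66.274·208.599210) / -4625.972220 = 7.015409
y = (162.232·208.599210 − 831.475789·14.958) / -4625.972220 = -4.626974
|P − Q| = √((7.015409 − -12.260)² + (-4.626974 − 46.172)²) = 54.333021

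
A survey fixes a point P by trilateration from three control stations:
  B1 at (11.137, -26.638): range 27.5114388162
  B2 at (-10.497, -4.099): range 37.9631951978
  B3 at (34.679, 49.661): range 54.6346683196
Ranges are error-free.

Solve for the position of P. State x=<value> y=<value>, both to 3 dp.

eq1: (x − 11.137)² + (y + 26.638)² = 27.5114388162²
eq2: (x + 10.497)² + (y + 4.099)² = 37.9631951978²
eq3: (x − 34.679)² + (y − 49.661)² = 54.6346683196²
eq3−eq2, eq3−eq1 (x²,y² cancel):
  -90.352·x − 107.520·y = -1998.116359
  -47.084·x − 152.598·y = -607.164432
det = -90.352·-152.598 − -107.520·-47.084 = 8725.062816
x = (-1998.116359·-152.598 − -107.520·-607.164432) / 8725.062816 = 27.464128
y = (-90.352·-607.164432 − -1998.116359·-47.084) / 8725.062816 = -4.495187

x=27.464 y=-4.495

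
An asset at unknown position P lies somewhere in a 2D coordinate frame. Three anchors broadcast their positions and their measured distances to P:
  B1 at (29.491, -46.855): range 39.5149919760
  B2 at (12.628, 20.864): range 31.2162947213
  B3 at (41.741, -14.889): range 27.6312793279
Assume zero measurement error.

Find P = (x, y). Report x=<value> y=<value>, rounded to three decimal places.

x=14.494 y=-10.296

eq1: (x − 29.491)² + (y + 46.855)² = 39.5149919760²
eq2: (x − 12.628)² + (y − 20.864)² = 31.2162947213²
eq3: (x − 41.741)² + (y + 14.889)² = 27.6312793279²
eq3−eq1, eq3−eq2 (x²,y² cancel):
  -24.500·x − 63.932·y = 303.169710
  -58.226·x + 71.506·y = -1580.189981
det = -24.500·71.506 − -63.932·-58.226 = -5474.401632
x = (303.169710·71.506 − -63.932·-1580.189981) / -5474.401632 = 14.494050
y = (-24.500·-1580.189981 − 303.169710·-58.226) / -5474.401632 = -10.296470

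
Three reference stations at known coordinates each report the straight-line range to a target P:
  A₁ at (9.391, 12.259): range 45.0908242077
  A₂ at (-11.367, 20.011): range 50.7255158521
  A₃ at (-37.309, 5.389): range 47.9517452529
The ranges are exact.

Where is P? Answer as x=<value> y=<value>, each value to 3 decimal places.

eq1: (x − 9.391)² + (y − 12.259)² = 45.0908242077²
eq2: (x + 11.367)² + (y − 20.011)² = 50.7255158521²
eq3: (x + 37.309)² + (y − 5.389)² = 47.9517452529²
eq3−eq1, eq3−eq2 (x²,y² cancel):
  93.400·x + 13.740·y = -916.341395
  51.884·x + 29.244·y = -1165.062078
det = 93.400·29.244 − 13.740·51.884 = 2018.503440
x = (-916.341395·29.244 − 13.740·-1165.062078) / 2018.503440 = -5.345314
y = (93.400·-1165.062078 − -916.341395·51.884) / 2018.503440 = -30.355827

x=-5.345 y=-30.356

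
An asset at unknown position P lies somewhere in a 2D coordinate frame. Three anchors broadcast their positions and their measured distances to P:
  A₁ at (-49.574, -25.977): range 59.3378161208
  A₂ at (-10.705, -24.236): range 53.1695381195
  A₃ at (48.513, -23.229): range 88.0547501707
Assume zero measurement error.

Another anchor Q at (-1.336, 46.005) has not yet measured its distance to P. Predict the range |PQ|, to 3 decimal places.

29.014

eq1: (x + 49.574)² + (y + 25.977)² = 59.3378161208²
eq2: (x + 10.705)² + (y + 24.236)² = 53.1695381195²
eq3: (x − 48.513)² + (y + 23.229)² = 88.0547501707²
eq1−eq3, eq1−eq2 (x²,y² cancel):
  196.174·x + 5.496·y = -4471.951001
  77.738·x + 3.482·y = -1736.428646
det = 196.174·3.482 − 5.496·77.738 = 255.829820
x = (-4471.951001·3.482 − 5.496·-1736.428646) / 255.829820 = -23.562232
y = (196.174·-1736.428646 − -4471.951001·77.738) / 255.829820 = 27.355582
|P − Q| = √((-23.562232 − -1.336)² + (27.355582 − 46.005)²) = 29.013896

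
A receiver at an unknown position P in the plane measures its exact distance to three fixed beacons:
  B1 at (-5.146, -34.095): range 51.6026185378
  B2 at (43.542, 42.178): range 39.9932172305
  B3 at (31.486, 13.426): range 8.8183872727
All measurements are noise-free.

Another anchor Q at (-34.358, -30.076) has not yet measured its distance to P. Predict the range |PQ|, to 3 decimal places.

71.904

eq1: (x + 5.146)² + (y + 34.095)² = 51.6026185378²
eq2: (x − 43.542)² + (y − 42.178)² = 39.9932172305²
eq3: (x − 31.486)² + (y − 13.426)² = 8.8183872727²
eq1−eq2, eq1−eq3 (x²,y² cancel):
  97.376·x + 152.546·y = 3549.311923
  73.264·x + 95.042·y = 2567.741617
det = 97.376·95.042 − 152.546·73.264 = -1921.320352
x = (3549.311923·95.042 − 152.546·2567.741617) / -1921.320352 = 28.295650
y = (97.376·2567.741617 − 3549.311923·73.264) / -1921.320352 = 5.204952
|P − Q| = √((28.295650 − -34.358)² + (5.204952 − -30.076)²) = 71.904280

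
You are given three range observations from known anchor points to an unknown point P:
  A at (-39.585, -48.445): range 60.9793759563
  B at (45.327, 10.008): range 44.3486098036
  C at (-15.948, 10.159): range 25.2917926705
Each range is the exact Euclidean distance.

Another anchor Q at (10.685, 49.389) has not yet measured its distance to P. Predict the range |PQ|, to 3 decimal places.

55.431

eq1: (x + 39.585)² + (y + 48.445)² = 60.9793759563²
eq2: (x − 45.327)² + (y − 10.008)² = 44.3486098036²
eq3: (x + 15.948)² + (y − 10.159)² = 25.2917926705²
eq2−eq1, eq2−eq3 (x²,y² cancel):
  -169.824·x − 116.906·y = 7.508156
  -122.550·x + 0.302·y = -470.028593
det = -169.824·0.302 − -116.906·-122.550 = -14378.117148
x = (7.508156·0.302 − -116.906·-470.028593) / -14378.117148 = 3.821564
y = (-169.824·-470.028593 − 7.508156·-122.550) / -14378.117148 = -5.615635
|P − Q| = √((3.821564 − 10.685)² + (-5.615635 − 49.389)²) = 55.431188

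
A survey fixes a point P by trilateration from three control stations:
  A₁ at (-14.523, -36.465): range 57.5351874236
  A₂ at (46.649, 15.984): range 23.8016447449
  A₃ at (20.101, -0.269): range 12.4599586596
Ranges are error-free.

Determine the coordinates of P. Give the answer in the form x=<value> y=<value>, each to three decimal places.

eq1: (x + 14.523)² + (y + 36.465)² = 57.5351874236²
eq2: (x − 46.649)² + (y − 15.984)² = 23.8016447449²
eq3: (x − 20.101)² + (y + 0.269)² = 12.4599586596²
eq3−eq2, eq3−eq1 (x²,y² cancel):
  53.096·x + 32.506·y = 1616.227172
  -69.248·x − 72.392·y = -2018.556030
det = 53.096·-72.392 − 32.506·-69.248 = -1592.750144
x = (1616.227172·-72.392 − 32.506·-2018.556030) / -1592.750144 = 32.262898
y = (53.096·-2018.556030 − 1616.227172·-69.248) / -1592.750144 = -2.978024

x=32.263 y=-2.978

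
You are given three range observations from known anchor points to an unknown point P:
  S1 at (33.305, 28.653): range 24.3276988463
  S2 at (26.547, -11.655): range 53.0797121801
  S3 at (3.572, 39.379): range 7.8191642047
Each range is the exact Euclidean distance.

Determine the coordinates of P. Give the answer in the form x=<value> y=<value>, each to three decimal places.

eq1: (x − 33.305)² + (y − 28.653)² = 24.3276988463²
eq2: (x − 26.547)² + (y + 11.655)² = 53.0797121801²
eq3: (x − 3.572)² + (y − 39.379)² = 7.8191642047²
eq2−eq3, eq2−eq1 (x²,y² cancel):
  -45.950·x + 102.068·y = 3479.199107
  13.516·x + 80.616·y = 3315.254114
det = -45.950·80.616 − 102.068·13.516 = -5083.856288
x = (3479.199107·80.616 − 102.068·3315.254114) / -5083.856288 = 11.389433
y = (-45.950·3315.254114 − 3479.199107·13.516) / -5083.856288 = 39.214480

x=11.389 y=39.214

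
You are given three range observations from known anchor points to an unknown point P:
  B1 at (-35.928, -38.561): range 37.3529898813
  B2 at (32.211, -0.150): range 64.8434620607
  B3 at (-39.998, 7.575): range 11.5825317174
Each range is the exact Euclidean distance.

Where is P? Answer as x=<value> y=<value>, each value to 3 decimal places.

x=-32.621 y=-1.355

eq1: (x + 35.928)² + (y + 38.561)² = 37.3529898813²
eq2: (x − 32.211)² + (y + 0.150)² = 64.8434620607²
eq3: (x + 39.998)² + (y − 7.575)² = 11.5825317174²
eq3−eq1, eq3−eq2 (x²,y² cancel):
  8.140·x − 92.272·y = -140.539536
  144.418·x − 15.450·y = -4690.169139
det = 8.140·-15.450 − -92.272·144.418 = 13199.974696
x = (-140.539536·-15.450 − -92.272·-4690.169139) / 13199.974696 = -32.621271
y = (8.140·-4690.169139 − -140.539536·144.418) / 13199.974696 = -1.354665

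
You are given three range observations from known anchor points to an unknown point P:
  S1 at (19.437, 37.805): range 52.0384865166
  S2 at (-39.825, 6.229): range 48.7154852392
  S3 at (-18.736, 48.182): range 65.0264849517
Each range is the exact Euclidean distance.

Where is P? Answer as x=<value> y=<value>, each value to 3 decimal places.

x=5.245 y=-12.261

eq1: (x − 19.437)² + (y − 37.805)² = 52.0384865166²
eq2: (x + 39.825)² + (y − 6.229)² = 48.7154852392²
eq3: (x + 18.736)² + (y − 48.182)² = 65.0264849517²
eq1−eq2, eq1−eq3 (x²,y² cancel):
  -118.524·x − 63.152·y = 152.621649
  -76.346·x + 20.754·y = -654.911840
det = -118.524·20.754 − -63.152·-76.346 = -7281.249688
x = (152.621649·20.754 − -63.152·-654.911840) / -7281.249688 = 5.245182
y = (-118.524·-654.911840 − 152.621649·-76.346) / -7281.249688 = -12.260920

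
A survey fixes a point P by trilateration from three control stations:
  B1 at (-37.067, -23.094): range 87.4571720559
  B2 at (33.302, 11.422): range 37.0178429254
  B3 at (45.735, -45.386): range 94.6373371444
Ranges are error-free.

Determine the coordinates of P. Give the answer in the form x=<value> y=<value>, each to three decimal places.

x=17.779 y=45.028

eq1: (x + 37.067)² + (y + 23.094)² = 87.4571720559²
eq2: (x − 33.302)² + (y − 11.422)² = 37.0178429254²
eq3: (x − 45.735)² + (y + 45.386)² = 94.6373371444²
eq1−eq3, eq1−eq2 (x²,y² cancel):
  165.604·x − 44.584·y = 936.815258
  140.738·x + 69.032·y = 5610.626212
det = 165.604·69.032 − -44.584·140.738 = 17706.638320
x = (936.815258·69.032 − -44.584·5610.626212) / 17706.638320 = 17.779456
y = (165.604·5610.626212 − 936.815258·140.738) / 17706.638320 = 45.028120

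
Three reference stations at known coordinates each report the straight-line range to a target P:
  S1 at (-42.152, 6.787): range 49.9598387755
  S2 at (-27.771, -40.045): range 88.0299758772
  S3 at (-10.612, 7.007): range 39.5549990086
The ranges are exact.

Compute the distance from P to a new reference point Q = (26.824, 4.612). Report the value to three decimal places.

57.071

eq1: (x + 42.152)² + (y − 6.787)² = 49.9598387755²
eq2: (x + 27.771)² + (y + 40.045)² = 88.0299758772²
eq3: (x + 10.612)² + (y − 7.007)² = 39.5549990086²
eq1−eq3, eq1−eq2 (x²,y² cancel):
  63.080·x + 0.440·y = -729.754336
  28.762·x − 93.664·y = -4701.315169
det = 63.080·-93.664 − 0.440·28.762 = -5920.980400
x = (-729.754336·-93.664 − 0.440·-4701.315169) / -5920.980400 = -11.893349
y = (63.080·-4701.315169 − -729.754336·28.762) / -5920.980400 = 46.541239
|P − Q| = √((-11.893349 − 26.824)² + (46.541239 − 4.612)²) = 57.070958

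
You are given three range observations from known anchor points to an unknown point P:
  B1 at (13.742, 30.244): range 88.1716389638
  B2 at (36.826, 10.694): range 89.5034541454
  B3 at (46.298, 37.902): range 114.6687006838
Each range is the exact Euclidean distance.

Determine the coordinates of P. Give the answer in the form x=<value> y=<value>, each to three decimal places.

x=-34.221 y=-43.741

eq1: (x − 13.742)² + (y − 30.244)² = 88.1716389638²
eq2: (x − 36.826)² + (y − 10.694)² = 89.5034541454²
eq3: (x − 46.298)² + (y − 37.902)² = 114.6687006838²
eq2−eq3, eq2−eq1 (x²,y² cancel):
  18.944·x + 54.416·y = -3028.492117
  -46.168·x + 39.100·y = -130.343426
det = 18.944·39.100 − 54.416·-46.168 = 3252.988288
x = (-3028.492117·39.100 − 54.416·-130.343426) / 3252.988288 = -34.221234
y = (18.944·-130.343426 − -3028.492117·-46.168) / 3252.988288 = -43.740904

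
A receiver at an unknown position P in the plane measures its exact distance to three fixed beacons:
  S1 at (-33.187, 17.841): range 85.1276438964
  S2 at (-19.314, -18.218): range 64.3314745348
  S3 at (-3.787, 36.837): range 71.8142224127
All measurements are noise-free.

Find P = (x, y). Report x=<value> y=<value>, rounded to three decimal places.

x=44.975 y=-15.884

eq1: (x + 33.187)² + (y − 17.841)² = 85.1276438964²
eq2: (x + 19.314)² + (y + 18.218)² = 64.3314745348²
eq3: (x + 3.787)² + (y − 36.837)² = 71.8142224127²
eq2−eq3, eq2−eq1 (x²,y² cancel):
  31.054·x + 110.110·y = -352.364107
  -27.746·x + 72.118·y = -2393.425010
det = 31.054·72.118 − 110.110·-27.746 = 5294.664432
x = (-352.364107·72.118 − 110.110·-2393.425010) / 5294.664432 = 44.975132
y = (31.054·-2393.425010 − -352.364107·-27.746) / 5294.664432 = -15.884314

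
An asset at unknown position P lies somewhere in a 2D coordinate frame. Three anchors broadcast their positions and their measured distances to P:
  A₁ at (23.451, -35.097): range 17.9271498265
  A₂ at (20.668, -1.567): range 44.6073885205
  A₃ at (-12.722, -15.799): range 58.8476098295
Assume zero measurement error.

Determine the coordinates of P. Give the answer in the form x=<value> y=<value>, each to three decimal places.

eq1: (x − 23.451)² + (y + 35.097)² = 17.9271498265²
eq2: (x − 20.668)² + (y + 1.567)² = 44.6073885205²
eq3: (x + 12.722)² + (y + 15.799)² = 58.8476098295²
eq3−eq2, eq3−eq1 (x²,y² cancel):
  66.780·x + 28.464·y = 1491.386100
  72.346·x − 38.596·y = 4511.949607
det = 66.780·-38.596 − 28.464·72.346 = -4636.697424
x = (1491.386100·-38.596 − 28.464·4511.949607) / -4636.697424 = 40.112532
y = (66.780·4511.949607 − 1491.386100·72.346) / -4636.697424 = -41.713349

x=40.113 y=-41.713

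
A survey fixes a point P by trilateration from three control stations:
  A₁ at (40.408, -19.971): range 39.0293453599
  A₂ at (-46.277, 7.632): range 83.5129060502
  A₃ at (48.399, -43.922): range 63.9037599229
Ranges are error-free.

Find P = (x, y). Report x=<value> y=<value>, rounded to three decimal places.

x=36.478 y=18.860

eq1: (x − 40.408)² + (y + 19.971)² = 39.0293453599²
eq2: (x + 46.277)² + (y − 7.632)² = 83.5129060502²
eq3: (x − 48.399)² + (y + 43.922)² = 63.9037599229²
eq3−eq1, eq3−eq2 (x²,y² cancel):
  -15.982·x + 47.902·y = 320.442753
  -189.352·x + 103.108·y = -4962.512077
det = -15.982·103.108 − 47.902·-189.352 = 7422.467448
x = (320.442753·103.108 − 47.902·-4962.512077) / 7422.467448 = 36.477690
y = (-15.982·-4962.512077 − 320.442753·-189.352) / 7422.467448 = 18.859947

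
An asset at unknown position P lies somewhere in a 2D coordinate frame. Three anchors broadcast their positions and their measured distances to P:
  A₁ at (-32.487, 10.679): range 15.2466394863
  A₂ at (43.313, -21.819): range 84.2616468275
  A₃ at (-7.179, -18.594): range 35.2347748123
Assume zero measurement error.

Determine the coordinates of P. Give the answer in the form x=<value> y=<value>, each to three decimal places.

eq1: (x + 32.487)² + (y − 10.679)² = 15.2466394863²
eq2: (x − 43.313)² + (y + 21.819)² = 84.2616468275²
eq3: (x + 7.179)² + (y + 18.594)² = 35.2347748123²
eq2−eq1, eq2−eq3 (x²,y² cancel):
  -151.600·x + 64.996·y = 5684.926590
  -100.984·x + 6.450·y = 3903.725917
det = -151.600·6.450 − 64.996·-100.984 = 5585.736064
x = (5684.926590·6.450 − 64.996·3903.725917) / 5585.736064 = -38.859479
y = (-151.600·3903.725917 − 5684.926590·-100.984) / 5585.736064 = -3.172048

x=-38.859 y=-3.172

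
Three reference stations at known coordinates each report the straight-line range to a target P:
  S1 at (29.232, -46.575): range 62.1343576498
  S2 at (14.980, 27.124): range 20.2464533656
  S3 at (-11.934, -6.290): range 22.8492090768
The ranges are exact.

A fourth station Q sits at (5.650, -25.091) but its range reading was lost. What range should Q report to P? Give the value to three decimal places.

eq1: (x − 29.232)² + (y + 46.575)² = 62.1343576498²
eq2: (x − 14.980)² + (y − 27.124)² = 20.2464533656²
eq3: (x + 11.934)² + (y + 6.290)² = 22.8492090768²
eq3−eq2, eq3−eq1 (x²,y² cancel):
  53.828·x + 66.828·y = 890.294802
  82.332·x − 80.570·y = -496.836052
det = 53.828·-80.570 − 66.828·82.332 = -9839.004856
x = (890.294802·-80.570 − 66.828·-496.836052) / -9839.004856 = 3.915893
y = (53.828·-496.836052 − 890.294802·82.332) / -9839.004856 = 10.168045
|P − Q| = √((3.915893 − 5.650)² + (10.168045 − -25.091)²) = 35.301662

35.302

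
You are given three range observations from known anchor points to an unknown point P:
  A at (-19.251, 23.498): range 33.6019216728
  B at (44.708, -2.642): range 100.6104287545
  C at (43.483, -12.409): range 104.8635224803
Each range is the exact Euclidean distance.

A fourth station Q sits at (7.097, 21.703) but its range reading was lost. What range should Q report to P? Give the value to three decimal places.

eq1: (x + 19.251)² + (y − 23.498)² = 33.6019216728²
eq2: (x − 44.708)² + (y + 2.642)² = 100.6104287545²
eq3: (x − 43.483)² + (y + 12.409)² = 104.8635224803²
eq2−eq3, eq2−eq1 (x²,y² cancel):
  -2.450·x − 19.534·y = -834.930831
  -127.918·x + 52.280·y = 7910.340811
det = -2.450·52.280 − -19.534·-127.918 = -2626.836212
x = (-834.930831·52.280 − -19.534·7910.340811) / -2626.836212 = -42.206824
y = (-2.450·7910.340811 − -834.930831·-127.918) / -2626.836212 = 48.036119
|P − Q| = √((-42.206824 − 7.097)² + (48.036119 − 21.703)²) = 55.895440

55.895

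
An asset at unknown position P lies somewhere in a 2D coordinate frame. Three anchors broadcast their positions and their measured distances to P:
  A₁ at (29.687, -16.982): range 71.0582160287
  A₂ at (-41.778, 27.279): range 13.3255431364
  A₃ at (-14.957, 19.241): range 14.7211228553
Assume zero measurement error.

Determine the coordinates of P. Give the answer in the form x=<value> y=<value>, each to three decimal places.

x=-29.270 y=22.683

eq1: (x − 29.687)² + (y + 16.982)² = 71.0582160287²
eq2: (x + 41.778)² + (y − 27.279)² = 13.3255431364²
eq3: (x + 14.957)² + (y − 19.241)² = 14.7211228553²
eq1−eq3, eq1−eq2 (x²,y² cancel):
  -89.288·x + 72.446·y = 4256.780244
  -142.930·x + 88.522·y = 6191.538797
det = -89.288·88.522 − 72.446·-142.930 = 2450.754444
x = (4256.780244·88.522 − 72.446·6191.538797) / 2450.754444 = -29.269974
y = (-89.288·6191.538797 − 4256.780244·-142.930) / 2450.754444 = 22.683417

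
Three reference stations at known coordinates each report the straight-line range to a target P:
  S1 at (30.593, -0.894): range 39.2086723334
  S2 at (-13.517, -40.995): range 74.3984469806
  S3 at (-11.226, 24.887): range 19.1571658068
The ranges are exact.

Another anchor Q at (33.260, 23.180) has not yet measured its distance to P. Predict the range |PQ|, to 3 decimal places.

eq1: (x − 30.593)² + (y + 0.894)² = 39.2086723334²
eq2: (x + 13.517)² + (y + 40.995)² = 74.3984469806²
eq3: (x + 11.226)² + (y − 24.887)² = 19.1571658068²
eq2−eq1, eq2−eq3 (x²,y² cancel):
  88.220·x + 80.202·y = 3071.240498
  4.582·x + 131.764·y = 4050.218442
det = 88.220·131.764 − 80.202·4.582 = 11256.734516
x = (3071.240498·131.764 − 80.202·4050.218442) / 11256.734516 = 7.092937
y = (88.220·4050.218442 − 3071.240498·4.582) / 11256.734516 = 30.491778
|P − Q| = √((7.092937 − 33.260)² + (30.491778 − 23.180)²) = 27.169418

27.169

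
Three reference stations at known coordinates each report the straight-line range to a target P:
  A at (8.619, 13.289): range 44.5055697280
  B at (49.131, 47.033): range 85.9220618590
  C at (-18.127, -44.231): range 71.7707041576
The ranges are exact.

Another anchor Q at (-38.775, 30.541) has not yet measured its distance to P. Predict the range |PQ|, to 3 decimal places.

6.696

eq1: (x − 8.619)² + (y − 13.289)² = 44.5055697280²
eq2: (x − 49.131)² + (y − 47.033)² = 85.9220618590²
eq3: (x + 18.127)² + (y + 44.231)² = 71.7707041576²
eq2−eq3, eq2−eq1 (x²,y² cancel):
  -134.516·x − 182.528·y = -109.422021
  -81.024·x − 67.488·y = 1026.781409
det = -134.516·-67.488 − -182.528·-81.024 = -5710.932864
x = (-109.422021·-67.488 − -182.528·1026.781409) / -5710.932864 = -34.110194
y = (-134.516·1026.781409 − -109.422021·-81.024) / -5710.932864 = 25.737360
|P − Q| = √((-34.110194 − -38.775)² + (25.737360 − 30.541)²) = 6.695921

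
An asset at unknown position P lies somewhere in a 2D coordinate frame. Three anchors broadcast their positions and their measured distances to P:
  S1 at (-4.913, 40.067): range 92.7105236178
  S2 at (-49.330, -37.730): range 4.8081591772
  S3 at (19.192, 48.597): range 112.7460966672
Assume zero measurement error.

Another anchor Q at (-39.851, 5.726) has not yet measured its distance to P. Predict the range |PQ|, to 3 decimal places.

48.574

eq1: (x + 4.913)² + (y − 40.067)² = 92.7105236178²
eq2: (x + 49.330)² + (y + 37.730)² = 4.8081591772²
eq3: (x − 19.192)² + (y − 48.597)² = 112.7460966672²
eq2−eq1, eq2−eq3 (x²,y² cancel):
  88.834·x + 155.594·y = -10799.622537
  137.044·x + 172.654·y = -13815.564446
det = 88.834·172.654 − 155.594·137.044 = -5985.678700
x = (-10799.622537·172.654 − 155.594·-13815.564446) / -5985.678700 = -47.617141
y = (88.834·-13815.564446 − -10799.622537·137.044) / -5985.678700 = -42.222717
|P − Q| = √((-47.617141 − -39.851)² + (-42.222717 − 5.726)²) = 48.573577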